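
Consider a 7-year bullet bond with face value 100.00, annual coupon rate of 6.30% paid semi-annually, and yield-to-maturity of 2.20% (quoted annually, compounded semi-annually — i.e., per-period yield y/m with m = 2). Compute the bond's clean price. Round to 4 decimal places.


Answer: Price = 126.4649

Derivation:
Coupon per period c = face * coupon_rate / m = 3.150000
Periods per year m = 2; per-period yield y/m = 0.011000
Number of cashflows N = 14
Cashflows (t years, CF_t, discount factor 1/(1+y/m)^(m*t), PV):
  t = 0.5000: CF_t = 3.150000, DF = 0.989120, PV = 3.115727
  t = 1.0000: CF_t = 3.150000, DF = 0.978358, PV = 3.081827
  t = 1.5000: CF_t = 3.150000, DF = 0.967713, PV = 3.048296
  t = 2.0000: CF_t = 3.150000, DF = 0.957184, PV = 3.015129
  t = 2.5000: CF_t = 3.150000, DF = 0.946769, PV = 2.982324
  t = 3.0000: CF_t = 3.150000, DF = 0.936468, PV = 2.949875
  t = 3.5000: CF_t = 3.150000, DF = 0.926279, PV = 2.917779
  t = 4.0000: CF_t = 3.150000, DF = 0.916201, PV = 2.886033
  t = 4.5000: CF_t = 3.150000, DF = 0.906232, PV = 2.854632
  t = 5.0000: CF_t = 3.150000, DF = 0.896372, PV = 2.823573
  t = 5.5000: CF_t = 3.150000, DF = 0.886620, PV = 2.792851
  t = 6.0000: CF_t = 3.150000, DF = 0.876973, PV = 2.762464
  t = 6.5000: CF_t = 3.150000, DF = 0.867431, PV = 2.732408
  t = 7.0000: CF_t = 103.150000, DF = 0.857993, PV = 88.501994
Price P = sum_t PV_t = 126.464913


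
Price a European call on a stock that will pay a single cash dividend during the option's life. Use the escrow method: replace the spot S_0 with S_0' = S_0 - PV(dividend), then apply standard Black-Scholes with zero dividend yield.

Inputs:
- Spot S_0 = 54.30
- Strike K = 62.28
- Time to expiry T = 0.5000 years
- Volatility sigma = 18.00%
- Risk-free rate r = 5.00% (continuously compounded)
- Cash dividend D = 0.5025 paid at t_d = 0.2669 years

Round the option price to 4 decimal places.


PV(D) = D * exp(-r * t_d) = 0.5025 * 0.98674365 = 0.49583868
S_0' = S_0 - PV(D) = 54.3000 - 0.49583868 = 53.80416132
d1 = (ln(S_0'/K) + (r + sigma^2/2)*T) / (sigma*sqrt(T)) = -0.88930097
d2 = d1 - sigma*sqrt(T) = -1.01658019
exp(-rT) = 0.97530991
N(d1) = 0.18692067; N(d2) = 0.15467659
C = S_0' * N(d1) - K * exp(-rT) * N(d2) = 53.80416132 * 0.18692067 - 62.2800 * 0.97530991 * 0.15467659 = 0.6617

Answer: Price = 0.6617


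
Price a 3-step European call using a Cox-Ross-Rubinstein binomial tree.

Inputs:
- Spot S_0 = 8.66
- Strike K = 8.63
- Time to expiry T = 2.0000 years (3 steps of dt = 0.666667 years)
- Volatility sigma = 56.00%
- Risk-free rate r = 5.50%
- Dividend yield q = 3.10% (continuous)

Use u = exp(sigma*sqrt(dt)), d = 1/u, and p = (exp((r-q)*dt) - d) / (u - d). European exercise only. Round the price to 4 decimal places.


Answer: Price = V(0,0) = 2.8376

Derivation:
dt = T/N = 0.666667
u = exp(sigma*sqrt(dt)) = 1.579705; d = 1/u = 0.633030
p = (exp((r-q)*dt) - d) / (u - d) = 0.404678
Discount per step: exp(-r*dt) = 0.963997
Stock lattice S(k, i) with i counting down-moves:
  k=0: S(0,0) = 8.6600
  k=1: S(1,0) = 13.6802; S(1,1) = 5.4820
  k=2: S(2,0) = 21.6108; S(2,1) = 8.6600; S(2,2) = 3.4703
  k=3: S(3,0) = 34.1386; S(3,1) = 13.6802; S(3,2) = 5.4820; S(3,3) = 2.1968
Terminal payoffs V(N, i) = max(S_T - K, 0):
  V(3,0) = 25.508609; V(3,1) = 5.050245; V(3,2) = 0.000000; V(3,3) = 0.000000
Backward induction: V(k, i) = exp(-r*dt) * [p * V(k+1, i) + (1-p) * V(k+1, i+1)].
  V(2,0) = exp(-r*dt) * [p*25.508609 + (1-p)*5.050245] = 12.849414
  V(2,1) = exp(-r*dt) * [p*5.050245 + (1-p)*0.000000] = 1.970146
  V(2,2) = exp(-r*dt) * [p*0.000000 + (1-p)*0.000000] = 0.000000
  V(1,0) = exp(-r*dt) * [p*12.849414 + (1-p)*1.970146] = 6.143315
  V(1,1) = exp(-r*dt) * [p*1.970146 + (1-p)*0.000000] = 0.768571
  V(0,0) = exp(-r*dt) * [p*6.143315 + (1-p)*0.768571] = 2.837637


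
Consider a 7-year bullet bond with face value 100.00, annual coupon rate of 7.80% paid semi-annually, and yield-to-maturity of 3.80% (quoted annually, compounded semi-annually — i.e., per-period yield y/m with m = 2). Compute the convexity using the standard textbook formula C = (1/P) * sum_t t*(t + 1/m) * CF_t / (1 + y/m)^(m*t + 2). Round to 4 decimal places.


Coupon per period c = face * coupon_rate / m = 3.900000
Periods per year m = 2; per-period yield y/m = 0.019000
Number of cashflows N = 14
Cashflows (t years, CF_t, discount factor 1/(1+y/m)^(m*t), PV):
  t = 0.5000: CF_t = 3.900000, DF = 0.981354, PV = 3.827282
  t = 1.0000: CF_t = 3.900000, DF = 0.963056, PV = 3.755919
  t = 1.5000: CF_t = 3.900000, DF = 0.945099, PV = 3.685887
  t = 2.0000: CF_t = 3.900000, DF = 0.927477, PV = 3.617161
  t = 2.5000: CF_t = 3.900000, DF = 0.910184, PV = 3.549717
  t = 3.0000: CF_t = 3.900000, DF = 0.893213, PV = 3.483530
  t = 3.5000: CF_t = 3.900000, DF = 0.876558, PV = 3.418577
  t = 4.0000: CF_t = 3.900000, DF = 0.860214, PV = 3.354835
  t = 4.5000: CF_t = 3.900000, DF = 0.844175, PV = 3.292281
  t = 5.0000: CF_t = 3.900000, DF = 0.828434, PV = 3.230894
  t = 5.5000: CF_t = 3.900000, DF = 0.812988, PV = 3.170652
  t = 6.0000: CF_t = 3.900000, DF = 0.797829, PV = 3.111533
  t = 6.5000: CF_t = 3.900000, DF = 0.782953, PV = 3.053516
  t = 7.0000: CF_t = 103.900000, DF = 0.768354, PV = 79.831993
Price P = sum_t PV_t = 124.383777
Convexity numerator sum_t t*(t + 1/m) * CF_t / (1+y/m)^(m*t + 2):
  t = 0.5000: term = 1.842944
  t = 1.0000: term = 5.425742
  t = 1.5000: term = 10.649150
  t = 2.0000: term = 17.417648
  t = 2.5000: term = 25.639325
  t = 3.0000: term = 35.225765
  t = 3.5000: term = 46.091940
  t = 4.0000: term = 58.156100
  t = 4.5000: term = 71.339671
  t = 5.0000: term = 85.567155
  t = 5.5000: term = 100.766031
  t = 6.0000: term = 116.866662
  t = 6.5000: term = 133.802197
  t = 7.0000: term = 4036.341534
Convexity = (1/P) * sum = 4745.131863 / 124.383777 = 38.149122

Answer: Convexity = 38.1491


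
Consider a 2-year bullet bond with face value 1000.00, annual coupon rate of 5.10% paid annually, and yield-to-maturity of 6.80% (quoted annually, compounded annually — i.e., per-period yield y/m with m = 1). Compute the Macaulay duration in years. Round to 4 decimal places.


Answer: Macaulay duration = 1.9507 years

Derivation:
Coupon per period c = face * coupon_rate / m = 51.000000
Periods per year m = 1; per-period yield y/m = 0.068000
Number of cashflows N = 2
Cashflows (t years, CF_t, discount factor 1/(1+y/m)^(m*t), PV):
  t = 1.0000: CF_t = 51.000000, DF = 0.936330, PV = 47.752809
  t = 2.0000: CF_t = 1051.000000, DF = 0.876713, PV = 921.425465
Price P = sum_t PV_t = 969.178274
Macaulay numerator sum_t t * PV_t:
  t * PV_t at t = 1.0000: 47.752809
  t * PV_t at t = 2.0000: 1842.850931
Macaulay duration D = (sum_t t * PV_t) / P = 1890.603740 / 969.178274 = 1.950729


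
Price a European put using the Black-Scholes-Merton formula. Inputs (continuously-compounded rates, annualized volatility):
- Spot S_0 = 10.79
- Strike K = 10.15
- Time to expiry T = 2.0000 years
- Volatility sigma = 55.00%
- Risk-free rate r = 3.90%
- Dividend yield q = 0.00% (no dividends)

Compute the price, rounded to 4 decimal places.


d1 = (ln(S/K) + (r - q + 0.5*sigma^2) * T) / (sigma * sqrt(T)) = 0.56780170
d2 = d1 - sigma * sqrt(T) = -0.21001576
exp(-rT) = 0.92496443; exp(-qT) = 1.00000000
P = K * exp(-rT) * N(-d2) - S_0 * exp(-qT) * N(-d1)
N(-d1) = 0.28508481; N(-d2) = 0.58317231
P = 10.1500 * 0.92496443 * 0.58317231 - 10.7900 * 1.00000000 * 0.28508481 = 2.3990

Answer: Price = 2.3990


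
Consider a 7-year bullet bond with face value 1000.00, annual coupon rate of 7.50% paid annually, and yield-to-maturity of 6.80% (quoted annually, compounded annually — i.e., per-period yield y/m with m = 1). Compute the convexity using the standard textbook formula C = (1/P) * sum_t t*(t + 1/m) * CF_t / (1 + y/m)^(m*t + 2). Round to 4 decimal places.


Coupon per period c = face * coupon_rate / m = 75.000000
Periods per year m = 1; per-period yield y/m = 0.068000
Number of cashflows N = 7
Cashflows (t years, CF_t, discount factor 1/(1+y/m)^(m*t), PV):
  t = 1.0000: CF_t = 75.000000, DF = 0.936330, PV = 70.224719
  t = 2.0000: CF_t = 75.000000, DF = 0.876713, PV = 65.753482
  t = 3.0000: CF_t = 75.000000, DF = 0.820892, PV = 61.566931
  t = 4.0000: CF_t = 75.000000, DF = 0.768626, PV = 57.646939
  t = 5.0000: CF_t = 75.000000, DF = 0.719687, PV = 53.976535
  t = 6.0000: CF_t = 75.000000, DF = 0.673864, PV = 50.539827
  t = 7.0000: CF_t = 1075.000000, DF = 0.630959, PV = 678.281068
Price P = sum_t PV_t = 1037.989501
Convexity numerator sum_t t*(t + 1/m) * CF_t / (1+y/m)^(m*t + 2):
  t = 1.0000: term = 123.133862
  t = 2.0000: term = 345.881635
  t = 3.0000: term = 647.718417
  t = 4.0000: term = 1010.796531
  t = 5.0000: term = 1419.658050
  t = 6.0000: term = 1860.974971
  t = 7.0000: term = 33300.842184
Convexity = (1/P) * sum = 38709.005650 / 1037.989501 = 37.292290

Answer: Convexity = 37.2923


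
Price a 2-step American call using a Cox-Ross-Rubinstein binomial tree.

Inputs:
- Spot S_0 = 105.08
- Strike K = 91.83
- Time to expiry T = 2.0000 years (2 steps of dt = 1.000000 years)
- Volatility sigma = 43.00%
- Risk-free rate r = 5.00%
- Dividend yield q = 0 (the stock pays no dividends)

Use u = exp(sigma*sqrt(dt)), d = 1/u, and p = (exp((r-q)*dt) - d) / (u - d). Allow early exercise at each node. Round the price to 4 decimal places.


dt = T/N = 1.000000
u = exp(sigma*sqrt(dt)) = 1.537258; d = 1/u = 0.650509
p = (exp((r-q)*dt) - d) / (u - d) = 0.451946
Discount per step: exp(-r*dt) = 0.951229
Stock lattice S(k, i) with i counting down-moves:
  k=0: S(0,0) = 105.0800
  k=1: S(1,0) = 161.5350; S(1,1) = 68.3555
  k=2: S(2,0) = 248.3209; S(2,1) = 105.0800; S(2,2) = 44.4659
Terminal payoffs V(N, i) = max(S_T - K, 0):
  V(2,0) = 156.490926; V(2,1) = 13.250000; V(2,2) = 0.000000
Backward induction: V(k, i) = exp(-r*dt) * [p * V(k+1, i) + (1-p) * V(k+1, i+1)]; then take max(V_cont, immediate exercise) for American.
  V(1,0) = exp(-r*dt) * [p*156.490926 + (1-p)*13.250000] = 74.183623; exercise = 69.705021; V(1,0) = max -> 74.183623
  V(1,1) = exp(-r*dt) * [p*13.250000 + (1-p)*0.000000] = 5.696227; exercise = 0.000000; V(1,1) = max -> 5.696227
  V(0,0) = exp(-r*dt) * [p*74.183623 + (1-p)*5.696227] = 34.861417; exercise = 13.250000; V(0,0) = max -> 34.861417

Answer: Price = V(0,0) = 34.8614


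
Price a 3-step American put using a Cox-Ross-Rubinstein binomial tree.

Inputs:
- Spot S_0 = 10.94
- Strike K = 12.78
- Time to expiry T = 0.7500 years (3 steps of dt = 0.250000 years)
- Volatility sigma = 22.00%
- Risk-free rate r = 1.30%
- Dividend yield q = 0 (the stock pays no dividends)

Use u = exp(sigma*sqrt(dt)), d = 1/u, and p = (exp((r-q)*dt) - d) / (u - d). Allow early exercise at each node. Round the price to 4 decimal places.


dt = T/N = 0.250000
u = exp(sigma*sqrt(dt)) = 1.116278; d = 1/u = 0.895834
p = (exp((r-q)*dt) - d) / (u - d) = 0.487295
Discount per step: exp(-r*dt) = 0.996755
Stock lattice S(k, i) with i counting down-moves:
  k=0: S(0,0) = 10.9400
  k=1: S(1,0) = 12.2121; S(1,1) = 9.8004
  k=2: S(2,0) = 13.6321; S(2,1) = 10.9400; S(2,2) = 8.7796
  k=3: S(3,0) = 15.2172; S(3,1) = 12.2121; S(3,2) = 9.8004; S(3,3) = 7.8650
Terminal payoffs V(N, i) = max(K - S_T, 0):
  V(3,0) = 0.000000; V(3,1) = 0.567918; V(3,2) = 2.979575; V(3,3) = 4.914974
Backward induction: V(k, i) = exp(-r*dt) * [p * V(k+1, i) + (1-p) * V(k+1, i+1)]; then take max(V_cont, immediate exercise) for American.
  V(2,0) = exp(-r*dt) * [p*0.000000 + (1-p)*0.567918] = 0.290230; exercise = 0.000000; V(2,0) = max -> 0.290230
  V(2,1) = exp(-r*dt) * [p*0.567918 + (1-p)*2.979575] = 1.798532; exercise = 1.840000; V(2,1) = max -> 1.840000
  V(2,2) = exp(-r*dt) * [p*2.979575 + (1-p)*4.914974] = 3.958977; exercise = 4.000444; V(2,2) = max -> 4.000444
  V(1,0) = exp(-r*dt) * [p*0.290230 + (1-p)*1.840000] = 1.081285; exercise = 0.567918; V(1,0) = max -> 1.081285
  V(1,1) = exp(-r*dt) * [p*1.840000 + (1-p)*4.000444] = 2.938107; exercise = 2.979575; V(1,1) = max -> 2.979575
  V(0,0) = exp(-r*dt) * [p*1.081285 + (1-p)*2.979575] = 2.047882; exercise = 1.840000; V(0,0) = max -> 2.047882

Answer: Price = V(0,0) = 2.0479


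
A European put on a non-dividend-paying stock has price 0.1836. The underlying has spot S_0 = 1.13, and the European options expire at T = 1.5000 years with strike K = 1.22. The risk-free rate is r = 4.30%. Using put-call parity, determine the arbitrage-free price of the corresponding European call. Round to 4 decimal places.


Put-call parity: C - P = S_0 * exp(-qT) - K * exp(-rT).
S_0 * exp(-qT) = 1.1300 * 1.00000000 = 1.13000000
K * exp(-rT) = 1.2200 * 0.93753611 = 1.14379406
C = P + S*exp(-qT) - K*exp(-rT)
C = 0.1836 + 1.13000000 - 1.14379406 = 0.1698

Answer: Call price = 0.1698


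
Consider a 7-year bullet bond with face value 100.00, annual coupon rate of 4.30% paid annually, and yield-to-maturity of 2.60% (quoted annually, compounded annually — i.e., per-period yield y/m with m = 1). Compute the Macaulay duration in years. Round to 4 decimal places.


Answer: Macaulay duration = 6.2381 years

Derivation:
Coupon per period c = face * coupon_rate / m = 4.300000
Periods per year m = 1; per-period yield y/m = 0.026000
Number of cashflows N = 7
Cashflows (t years, CF_t, discount factor 1/(1+y/m)^(m*t), PV):
  t = 1.0000: CF_t = 4.300000, DF = 0.974659, PV = 4.191033
  t = 2.0000: CF_t = 4.300000, DF = 0.949960, PV = 4.084828
  t = 3.0000: CF_t = 4.300000, DF = 0.925887, PV = 3.981313
  t = 4.0000: CF_t = 4.300000, DF = 0.902424, PV = 3.880422
  t = 5.0000: CF_t = 4.300000, DF = 0.879555, PV = 3.782088
  t = 6.0000: CF_t = 4.300000, DF = 0.857266, PV = 3.686246
  t = 7.0000: CF_t = 104.300000, DF = 0.835542, PV = 87.147069
Price P = sum_t PV_t = 110.752999
Macaulay numerator sum_t t * PV_t:
  t * PV_t at t = 1.0000: 4.191033
  t * PV_t at t = 2.0000: 8.169655
  t * PV_t at t = 3.0000: 11.943940
  t * PV_t at t = 4.0000: 15.521690
  t * PV_t at t = 5.0000: 18.910441
  t * PV_t at t = 6.0000: 22.117475
  t * PV_t at t = 7.0000: 610.029480
Macaulay duration D = (sum_t t * PV_t) / P = 690.883714 / 110.752999 = 6.238059


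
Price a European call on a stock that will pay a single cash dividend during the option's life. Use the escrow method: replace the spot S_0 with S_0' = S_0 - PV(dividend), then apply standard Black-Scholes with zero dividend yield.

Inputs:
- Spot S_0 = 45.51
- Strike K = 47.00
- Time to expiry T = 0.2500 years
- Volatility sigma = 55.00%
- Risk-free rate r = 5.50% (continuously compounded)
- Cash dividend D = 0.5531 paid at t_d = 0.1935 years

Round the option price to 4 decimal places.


Answer: Price = 4.3265

Derivation:
PV(D) = D * exp(-r * t_d) = 0.5531 * 0.98941393 = 0.54724485
S_0' = S_0 - PV(D) = 45.5100 - 0.54724485 = 44.96275515
d1 = (ln(S_0'/K) + (r + sigma^2/2)*T) / (sigma*sqrt(T)) = 0.02636139
d2 = d1 - sigma*sqrt(T) = -0.24863861
exp(-rT) = 0.98634410
N(d1) = 0.51051545; N(d2) = 0.40182017
C = S_0' * N(d1) - K * exp(-rT) * N(d2) = 44.96275515 * 0.51051545 - 47.0000 * 0.98634410 * 0.40182017 = 4.3265


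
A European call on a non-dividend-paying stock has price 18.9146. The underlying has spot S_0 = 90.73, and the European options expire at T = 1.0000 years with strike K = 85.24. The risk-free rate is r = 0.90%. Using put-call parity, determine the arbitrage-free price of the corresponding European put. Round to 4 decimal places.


Put-call parity: C - P = S_0 * exp(-qT) - K * exp(-rT).
S_0 * exp(-qT) = 90.7300 * 1.00000000 = 90.73000000
K * exp(-rT) = 85.2400 * 0.99104038 = 84.47628189
P = C - S*exp(-qT) + K*exp(-rT)
P = 18.9146 - 90.73000000 + 84.47628189 = 12.6609

Answer: Put price = 12.6609


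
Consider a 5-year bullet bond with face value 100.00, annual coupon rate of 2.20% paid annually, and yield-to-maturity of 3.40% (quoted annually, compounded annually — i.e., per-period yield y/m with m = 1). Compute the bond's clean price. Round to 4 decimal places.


Answer: Price = 94.5666

Derivation:
Coupon per period c = face * coupon_rate / m = 2.200000
Periods per year m = 1; per-period yield y/m = 0.034000
Number of cashflows N = 5
Cashflows (t years, CF_t, discount factor 1/(1+y/m)^(m*t), PV):
  t = 1.0000: CF_t = 2.200000, DF = 0.967118, PV = 2.127660
  t = 2.0000: CF_t = 2.200000, DF = 0.935317, PV = 2.057698
  t = 3.0000: CF_t = 2.200000, DF = 0.904562, PV = 1.990037
  t = 4.0000: CF_t = 2.200000, DF = 0.874818, PV = 1.924600
  t = 5.0000: CF_t = 102.200000, DF = 0.846052, PV = 86.466564
Price P = sum_t PV_t = 94.566558


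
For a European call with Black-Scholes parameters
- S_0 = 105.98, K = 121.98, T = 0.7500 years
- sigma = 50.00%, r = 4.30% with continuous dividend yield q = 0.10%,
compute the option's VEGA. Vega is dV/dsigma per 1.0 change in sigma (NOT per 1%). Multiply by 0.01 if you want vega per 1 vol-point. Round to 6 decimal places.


Answer: Vega = 36.565017

Derivation:
d1 = -0.0354647791; d2 = -0.4684774810
phi(d1) = 0.3986914743; exp(-qT) = 0.9992502812; exp(-rT) = 0.9682644857
Vega = S * exp(-qT) * phi(d1) * sqrt(T) = 105.9800 * 0.9992502812 * 0.3986914743 * 0.8660254038 = 36.565017


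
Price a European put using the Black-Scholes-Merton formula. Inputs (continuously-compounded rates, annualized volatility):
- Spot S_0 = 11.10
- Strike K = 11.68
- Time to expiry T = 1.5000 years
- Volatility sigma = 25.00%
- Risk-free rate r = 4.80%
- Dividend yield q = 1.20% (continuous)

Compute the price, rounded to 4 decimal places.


Answer: Price = 1.3078

Derivation:
d1 = (ln(S/K) + (r - q + 0.5*sigma^2) * T) / (sigma * sqrt(T)) = 0.16311032
d2 = d1 - sigma * sqrt(T) = -0.14307590
exp(-rT) = 0.93053090; exp(-qT) = 0.98216103
P = K * exp(-rT) * N(-d2) - S_0 * exp(-qT) * N(-d1)
N(-d1) = 0.43521579; N(-d2) = 0.55688488
P = 11.6800 * 0.93053090 * 0.55688488 - 11.1000 * 0.98216103 * 0.43521579 = 1.3078


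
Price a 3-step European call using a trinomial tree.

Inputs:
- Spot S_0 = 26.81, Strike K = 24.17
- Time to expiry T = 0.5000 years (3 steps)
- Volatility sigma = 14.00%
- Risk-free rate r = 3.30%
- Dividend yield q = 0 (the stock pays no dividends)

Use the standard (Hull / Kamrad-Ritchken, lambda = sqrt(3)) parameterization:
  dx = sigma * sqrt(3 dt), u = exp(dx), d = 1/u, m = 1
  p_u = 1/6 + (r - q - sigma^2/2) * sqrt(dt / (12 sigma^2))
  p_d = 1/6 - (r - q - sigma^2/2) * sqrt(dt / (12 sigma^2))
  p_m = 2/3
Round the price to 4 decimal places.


dt = T/N = 0.166667; dx = sigma*sqrt(3*dt) = 0.098995
u = exp(dx) = 1.104061; d = 1/u = 0.905747
p_u = 0.186196, p_m = 0.666667, p_d = 0.147137
Discount per step: exp(-r*dt) = 0.994515
Stock lattice S(k, j) with j the centered position index:
  k=0: S(0,+0) = 26.8100
  k=1: S(1,-1) = 24.2831; S(1,+0) = 26.8100; S(1,+1) = 29.5999
  k=2: S(2,-2) = 21.9943; S(2,-1) = 24.2831; S(2,+0) = 26.8100; S(2,+1) = 29.5999; S(2,+2) = 32.6801
  k=3: S(3,-3) = 19.9213; S(3,-2) = 21.9943; S(3,-1) = 24.2831; S(3,+0) = 26.8100; S(3,+1) = 29.5999; S(3,+2) = 32.6801; S(3,+3) = 36.0808
Terminal payoffs V(N, j) = max(S_T - K, 0):
  V(3,-3) = 0.000000; V(3,-2) = 0.000000; V(3,-1) = 0.113085; V(3,+0) = 2.640000; V(3,+1) = 5.429868; V(3,+2) = 8.510052; V(3,+3) = 11.910761
Backward induction: V(k, j) = exp(-r*dt) * [p_u * V(k+1, j+1) + p_m * V(k+1, j) + p_d * V(k+1, j-1)]
  V(2,-2) = exp(-r*dt) * [p_u*0.113085 + p_m*0.000000 + p_d*0.000000] = 0.020940
  V(2,-1) = exp(-r*dt) * [p_u*2.640000 + p_m*0.113085 + p_d*0.000000] = 0.563838
  V(2,+0) = exp(-r*dt) * [p_u*5.429868 + p_m*2.640000 + p_d*0.113085] = 2.772370
  V(2,+1) = exp(-r*dt) * [p_u*8.510052 + p_m*5.429868 + p_d*2.640000] = 5.562217
  V(2,+2) = exp(-r*dt) * [p_u*11.910761 + p_m*8.510052 + p_d*5.429868] = 8.642378
  V(1,-1) = exp(-r*dt) * [p_u*2.772370 + p_m*0.563838 + p_d*0.020940] = 0.890268
  V(1,+0) = exp(-r*dt) * [p_u*5.562217 + p_m*2.772370 + p_d*0.563838] = 2.950599
  V(1,+1) = exp(-r*dt) * [p_u*8.642378 + p_m*5.562217 + p_d*2.772370] = 5.693840
  V(0,+0) = exp(-r*dt) * [p_u*5.693840 + p_m*2.950599 + p_d*0.890268] = 3.140907

Answer: Price = V(0,0) = 3.1409


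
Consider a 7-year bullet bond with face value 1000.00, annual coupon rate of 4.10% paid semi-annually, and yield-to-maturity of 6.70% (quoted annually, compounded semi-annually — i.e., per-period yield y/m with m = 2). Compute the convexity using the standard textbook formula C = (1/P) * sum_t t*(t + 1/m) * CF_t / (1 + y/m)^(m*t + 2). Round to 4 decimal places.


Coupon per period c = face * coupon_rate / m = 20.500000
Periods per year m = 2; per-period yield y/m = 0.033500
Number of cashflows N = 14
Cashflows (t years, CF_t, discount factor 1/(1+y/m)^(m*t), PV):
  t = 0.5000: CF_t = 20.500000, DF = 0.967586, PV = 19.835510
  t = 1.0000: CF_t = 20.500000, DF = 0.936222, PV = 19.192560
  t = 1.5000: CF_t = 20.500000, DF = 0.905876, PV = 18.570450
  t = 2.0000: CF_t = 20.500000, DF = 0.876512, PV = 17.968505
  t = 2.5000: CF_t = 20.500000, DF = 0.848101, PV = 17.386071
  t = 3.0000: CF_t = 20.500000, DF = 0.820611, PV = 16.822517
  t = 3.5000: CF_t = 20.500000, DF = 0.794011, PV = 16.277230
  t = 4.0000: CF_t = 20.500000, DF = 0.768274, PV = 15.749618
  t = 4.5000: CF_t = 20.500000, DF = 0.743371, PV = 15.239107
  t = 5.0000: CF_t = 20.500000, DF = 0.719275, PV = 14.745145
  t = 5.5000: CF_t = 20.500000, DF = 0.695961, PV = 14.267194
  t = 6.0000: CF_t = 20.500000, DF = 0.673402, PV = 13.804735
  t = 6.5000: CF_t = 20.500000, DF = 0.651574, PV = 13.357267
  t = 7.0000: CF_t = 1020.500000, DF = 0.630454, PV = 643.378103
Price P = sum_t PV_t = 856.594012
Convexity numerator sum_t t*(t + 1/m) * CF_t / (1+y/m)^(m*t + 2):
  t = 0.5000: term = 9.285225
  t = 1.0000: term = 26.952757
  t = 1.5000: term = 52.158214
  t = 2.0000: term = 84.112585
  t = 2.5000: term = 122.079223
  t = 3.0000: term = 165.370985
  t = 3.5000: term = 213.347505
  t = 4.0000: term = 265.412612
  t = 4.5000: term = 321.011868
  t = 5.0000: term = 379.630226
  t = 5.5000: term = 440.789812
  t = 6.0000: term = 504.047813
  t = 6.5000: term = 568.994467
  t = 7.0000: term = 31623.112790
Convexity = (1/P) * sum = 34776.306081 / 856.594012 = 40.598353

Answer: Convexity = 40.5984


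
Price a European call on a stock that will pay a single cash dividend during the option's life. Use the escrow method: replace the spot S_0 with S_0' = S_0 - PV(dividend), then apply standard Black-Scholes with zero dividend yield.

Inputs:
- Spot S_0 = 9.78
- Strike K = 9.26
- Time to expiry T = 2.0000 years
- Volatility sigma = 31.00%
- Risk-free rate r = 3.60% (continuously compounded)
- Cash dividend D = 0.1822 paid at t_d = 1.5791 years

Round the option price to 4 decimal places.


Answer: Price = 2.1243

Derivation:
PV(D) = D * exp(-r * t_d) = 0.1822 * 0.94473804 = 0.17213127
S_0' = S_0 - PV(D) = 9.7800 - 0.17213127 = 9.60786873
d1 = (ln(S_0'/K) + (r + sigma^2/2)*T) / (sigma*sqrt(T)) = 0.46755354
d2 = d1 - sigma*sqrt(T) = 0.02914734
exp(-rT) = 0.93053090
N(d1) = 0.67994805; N(d2) = 0.51162646
C = S_0' * N(d1) - K * exp(-rT) * N(d2) = 9.60786873 * 0.67994805 - 9.2600 * 0.93053090 * 0.51162646 = 2.1243


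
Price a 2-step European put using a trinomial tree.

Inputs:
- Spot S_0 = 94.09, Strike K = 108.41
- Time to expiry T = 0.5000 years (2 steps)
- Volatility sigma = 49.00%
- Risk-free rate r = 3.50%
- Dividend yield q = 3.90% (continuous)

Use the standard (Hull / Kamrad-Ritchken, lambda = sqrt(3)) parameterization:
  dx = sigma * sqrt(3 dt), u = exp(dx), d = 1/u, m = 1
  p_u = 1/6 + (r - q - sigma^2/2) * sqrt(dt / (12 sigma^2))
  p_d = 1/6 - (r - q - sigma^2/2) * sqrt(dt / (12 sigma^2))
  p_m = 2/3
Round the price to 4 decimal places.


dt = T/N = 0.250000; dx = sigma*sqrt(3*dt) = 0.424352
u = exp(dx) = 1.528600; d = 1/u = 0.654193
p_u = 0.130126, p_m = 0.666667, p_d = 0.203208
Discount per step: exp(-r*dt) = 0.991288
Stock lattice S(k, j) with j the centered position index:
  k=0: S(0,+0) = 94.0900
  k=1: S(1,-1) = 61.5530; S(1,+0) = 94.0900; S(1,+1) = 143.8260
  k=2: S(2,-2) = 40.2676; S(2,-1) = 61.5530; S(2,+0) = 94.0900; S(2,+1) = 143.8260; S(2,+2) = 219.8525
Terminal payoffs V(N, j) = max(K - S_T, 0):
  V(2,-2) = 68.142412; V(2,-1) = 46.856955; V(2,+0) = 14.320000; V(2,+1) = 0.000000; V(2,+2) = 0.000000
Backward induction: V(k, j) = exp(-r*dt) * [p_u * V(k+1, j+1) + p_m * V(k+1, j) + p_d * V(k+1, j-1)]
  V(1,-1) = exp(-r*dt) * [p_u*14.320000 + p_m*46.856955 + p_d*68.142412] = 46.539422
  V(1,+0) = exp(-r*dt) * [p_u*0.000000 + p_m*14.320000 + p_d*46.856955] = 18.902237
  V(1,+1) = exp(-r*dt) * [p_u*0.000000 + p_m*0.000000 + p_d*14.320000] = 2.884583
  V(0,+0) = exp(-r*dt) * [p_u*2.884583 + p_m*18.902237 + p_d*46.539422] = 22.238575

Answer: Price = V(0,0) = 22.2386


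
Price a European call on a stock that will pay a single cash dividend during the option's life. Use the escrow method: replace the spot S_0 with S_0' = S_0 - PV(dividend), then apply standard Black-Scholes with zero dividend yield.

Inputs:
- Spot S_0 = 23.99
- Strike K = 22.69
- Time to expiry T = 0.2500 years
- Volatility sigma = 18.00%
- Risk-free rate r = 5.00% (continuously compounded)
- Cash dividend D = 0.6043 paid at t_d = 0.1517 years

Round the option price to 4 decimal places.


Answer: Price = 1.4045

Derivation:
PV(D) = D * exp(-r * t_d) = 0.6043 * 0.99244369 = 0.59973372
S_0' = S_0 - PV(D) = 23.9900 - 0.59973372 = 23.39026628
d1 = (ln(S_0'/K) + (r + sigma^2/2)*T) / (sigma*sqrt(T)) = 0.52161851
d2 = d1 - sigma*sqrt(T) = 0.43161851
exp(-rT) = 0.98757780
N(d1) = 0.69903201; N(d2) = 0.66699065
C = S_0' * N(d1) - K * exp(-rT) * N(d2) = 23.39026628 * 0.69903201 - 22.6900 * 0.98757780 * 0.66699065 = 1.4045


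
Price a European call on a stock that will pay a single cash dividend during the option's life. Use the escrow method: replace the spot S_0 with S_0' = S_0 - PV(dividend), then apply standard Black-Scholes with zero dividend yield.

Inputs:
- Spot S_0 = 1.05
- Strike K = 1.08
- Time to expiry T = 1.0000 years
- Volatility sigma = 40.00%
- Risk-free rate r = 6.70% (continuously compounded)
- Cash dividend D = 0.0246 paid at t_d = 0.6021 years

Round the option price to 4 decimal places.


Answer: Price = 0.1697

Derivation:
PV(D) = D * exp(-r * t_d) = 0.0246 * 0.96046215 = 0.02362737
S_0' = S_0 - PV(D) = 1.0500 - 0.02362737 = 1.02637263
d1 = (ln(S_0'/K) + (r + sigma^2/2)*T) / (sigma*sqrt(T)) = 0.24017457
d2 = d1 - sigma*sqrt(T) = -0.15982543
exp(-rT) = 0.93519520
N(d1) = 0.59490254; N(d2) = 0.43650930
C = S_0' * N(d1) - K * exp(-rT) * N(d2) = 1.02637263 * 0.59490254 - 1.0800 * 0.93519520 * 0.43650930 = 0.1697


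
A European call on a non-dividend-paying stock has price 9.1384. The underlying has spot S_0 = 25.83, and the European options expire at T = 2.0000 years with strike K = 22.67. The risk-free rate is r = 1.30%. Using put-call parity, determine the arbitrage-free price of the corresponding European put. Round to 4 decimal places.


Put-call parity: C - P = S_0 * exp(-qT) - K * exp(-rT).
S_0 * exp(-qT) = 25.8300 * 1.00000000 = 25.83000000
K * exp(-rT) = 22.6700 * 0.97433509 = 22.08817648
P = C - S*exp(-qT) + K*exp(-rT)
P = 9.1384 - 25.83000000 + 22.08817648 = 5.3966

Answer: Put price = 5.3966


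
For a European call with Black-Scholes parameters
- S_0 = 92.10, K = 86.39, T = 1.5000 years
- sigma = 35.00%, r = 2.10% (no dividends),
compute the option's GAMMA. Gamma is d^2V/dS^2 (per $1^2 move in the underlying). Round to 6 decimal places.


d1 = 0.4371243100; d2 = 0.0084636050
phi(d1) = 0.3625918837; exp(-qT) = 1.0000000000; exp(-rT) = 0.9689909565
Gamma = exp(-qT) * phi(d1) / (S * sigma * sqrt(T)) = 1.0000000000 * 0.3625918837 / (92.1000 * 0.3500 * 1.2247448714) = 0.009184

Answer: Gamma = 0.009184


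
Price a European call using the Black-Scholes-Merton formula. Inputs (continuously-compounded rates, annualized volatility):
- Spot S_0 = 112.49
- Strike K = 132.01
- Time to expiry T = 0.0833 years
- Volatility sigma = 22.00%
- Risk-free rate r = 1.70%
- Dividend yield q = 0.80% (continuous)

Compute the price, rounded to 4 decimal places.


Answer: Price = 0.0151

Derivation:
d1 = (ln(S/K) + (r - q + 0.5*sigma^2) * T) / (sigma * sqrt(T)) = -2.47650589
d2 = d1 - sigma * sqrt(T) = -2.54000171
exp(-rT) = 0.99858490; exp(-qT) = 0.99933382
C = S_0 * exp(-qT) * N(d1) - K * exp(-rT) * N(d2)
N(d1) = 0.00663377; N(d2) = 0.00554260
C = 112.4900 * 0.99933382 * 0.00663377 - 132.0100 * 0.99858490 * 0.00554260 = 0.0151


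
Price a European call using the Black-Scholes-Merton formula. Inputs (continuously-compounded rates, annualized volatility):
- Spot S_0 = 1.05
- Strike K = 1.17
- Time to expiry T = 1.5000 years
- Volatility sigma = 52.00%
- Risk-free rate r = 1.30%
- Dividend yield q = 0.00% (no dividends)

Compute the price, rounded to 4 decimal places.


d1 = (ln(S/K) + (r - q + 0.5*sigma^2) * T) / (sigma * sqrt(T)) = 0.17913686
d2 = d1 - sigma * sqrt(T) = -0.45773047
exp(-rT) = 0.98068890; exp(-qT) = 1.00000000
C = S_0 * exp(-qT) * N(d1) - K * exp(-rT) * N(d2)
N(d1) = 0.57108488; N(d2) = 0.32357305
C = 1.0500 * 1.00000000 * 0.57108488 - 1.1700 * 0.98068890 * 0.32357305 = 0.2284

Answer: Price = 0.2284


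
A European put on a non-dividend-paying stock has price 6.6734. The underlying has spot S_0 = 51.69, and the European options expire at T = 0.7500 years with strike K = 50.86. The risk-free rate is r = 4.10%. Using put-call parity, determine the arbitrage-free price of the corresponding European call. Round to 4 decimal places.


Put-call parity: C - P = S_0 * exp(-qT) - K * exp(-rT).
S_0 * exp(-qT) = 51.6900 * 1.00000000 = 51.69000000
K * exp(-rT) = 50.8600 * 0.96971797 = 49.31985607
C = P + S*exp(-qT) - K*exp(-rT)
C = 6.6734 + 51.69000000 - 49.31985607 = 9.0435

Answer: Call price = 9.0435


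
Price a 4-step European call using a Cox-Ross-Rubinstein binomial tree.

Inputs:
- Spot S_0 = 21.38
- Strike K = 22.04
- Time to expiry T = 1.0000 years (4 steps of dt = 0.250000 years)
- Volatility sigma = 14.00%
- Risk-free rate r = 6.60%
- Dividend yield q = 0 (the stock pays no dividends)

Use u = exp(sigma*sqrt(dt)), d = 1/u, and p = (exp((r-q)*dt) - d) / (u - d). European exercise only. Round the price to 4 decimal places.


dt = T/N = 0.250000
u = exp(sigma*sqrt(dt)) = 1.072508; d = 1/u = 0.932394
p = (exp((r-q)*dt) - d) / (u - d) = 0.601245
Discount per step: exp(-r*dt) = 0.983635
Stock lattice S(k, i) with i counting down-moves:
  k=0: S(0,0) = 21.3800
  k=1: S(1,0) = 22.9302; S(1,1) = 19.9346
  k=2: S(2,0) = 24.5929; S(2,1) = 21.3800; S(2,2) = 18.5869
  k=3: S(3,0) = 26.3760; S(3,1) = 22.9302; S(3,2) = 19.9346; S(3,3) = 17.3303
  k=4: S(4,0) = 28.2885; S(4,1) = 24.5929; S(4,2) = 21.3800; S(4,3) = 18.5869; S(4,4) = 16.1587
Terminal payoffs V(N, i) = max(S_T - K, 0):
  V(4,0) = 6.248515; V(4,1) = 2.552854; V(4,2) = 0.000000; V(4,3) = 0.000000; V(4,4) = 0.000000
Backward induction: V(k, i) = exp(-r*dt) * [p * V(k+1, i) + (1-p) * V(k+1, i+1)].
  V(3,0) = exp(-r*dt) * [p*6.248515 + (1-p)*2.552854] = 4.696713
  V(3,1) = exp(-r*dt) * [p*2.552854 + (1-p)*0.000000] = 1.509773
  V(3,2) = exp(-r*dt) * [p*0.000000 + (1-p)*0.000000] = 0.000000
  V(3,3) = exp(-r*dt) * [p*0.000000 + (1-p)*0.000000] = 0.000000
  V(2,0) = exp(-r*dt) * [p*4.696713 + (1-p)*1.509773] = 3.369841
  V(2,1) = exp(-r*dt) * [p*1.509773 + (1-p)*0.000000] = 0.892888
  V(2,2) = exp(-r*dt) * [p*0.000000 + (1-p)*0.000000] = 0.000000
  V(1,0) = exp(-r*dt) * [p*3.369841 + (1-p)*0.892888] = 2.343161
  V(1,1) = exp(-r*dt) * [p*0.892888 + (1-p)*0.000000] = 0.528059
  V(0,0) = exp(-r*dt) * [p*2.343161 + (1-p)*0.528059] = 1.592879

Answer: Price = V(0,0) = 1.5929


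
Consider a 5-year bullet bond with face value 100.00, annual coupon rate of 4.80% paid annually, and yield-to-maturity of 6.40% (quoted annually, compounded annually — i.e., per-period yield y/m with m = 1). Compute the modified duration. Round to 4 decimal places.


Coupon per period c = face * coupon_rate / m = 4.800000
Periods per year m = 1; per-period yield y/m = 0.064000
Number of cashflows N = 5
Cashflows (t years, CF_t, discount factor 1/(1+y/m)^(m*t), PV):
  t = 1.0000: CF_t = 4.800000, DF = 0.939850, PV = 4.511278
  t = 2.0000: CF_t = 4.800000, DF = 0.883317, PV = 4.239923
  t = 3.0000: CF_t = 4.800000, DF = 0.830185, PV = 3.984890
  t = 4.0000: CF_t = 4.800000, DF = 0.780249, PV = 3.745198
  t = 5.0000: CF_t = 104.800000, DF = 0.733317, PV = 76.851641
Price P = sum_t PV_t = 93.332930
First compute Macaulay numerator sum_t t * PV_t:
  t * PV_t at t = 1.0000: 4.511278
  t * PV_t at t = 2.0000: 8.479846
  t * PV_t at t = 3.0000: 11.954670
  t * PV_t at t = 4.0000: 14.980790
  t * PV_t at t = 5.0000: 384.258203
Macaulay duration D = 424.184788 / 93.332930 = 4.544857
Modified duration = D / (1 + y/m) = 4.544857 / (1 + 0.064000) = 4.271482

Answer: Modified duration = 4.2715


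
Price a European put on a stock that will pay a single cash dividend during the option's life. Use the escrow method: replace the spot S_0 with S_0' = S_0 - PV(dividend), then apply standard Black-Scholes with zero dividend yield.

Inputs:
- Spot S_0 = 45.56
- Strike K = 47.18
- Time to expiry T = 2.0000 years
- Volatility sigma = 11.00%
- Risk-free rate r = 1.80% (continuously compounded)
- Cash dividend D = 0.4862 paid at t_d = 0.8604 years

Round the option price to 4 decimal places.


PV(D) = D * exp(-r * t_d) = 0.4862 * 0.98463211 = 0.47872813
S_0' = S_0 - PV(D) = 45.5600 - 0.47872813 = 45.08127187
d1 = (ln(S_0'/K) + (r + sigma^2/2)*T) / (sigma*sqrt(T)) = 0.01669305
d2 = d1 - sigma*sqrt(T) = -0.13887045
exp(-rT) = 0.96464029
N(-d1) = 0.49334075; N(-d2) = 0.55522374
P = K * exp(-rT) * N(-d2) - S_0' * N(-d1) = 47.1800 * 0.96464029 * 0.55522374 - 45.08127187 * 0.49334075 = 3.0288

Answer: Price = 3.0288


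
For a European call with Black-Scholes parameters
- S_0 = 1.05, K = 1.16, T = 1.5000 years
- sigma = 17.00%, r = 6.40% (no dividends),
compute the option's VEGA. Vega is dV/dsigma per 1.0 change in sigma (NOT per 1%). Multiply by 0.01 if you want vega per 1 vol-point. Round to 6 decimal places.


Answer: Vega = 0.511109

Derivation:
d1 = 0.0866694745; d2 = -0.1215371536
phi(d1) = 0.3974467436; exp(-qT) = 1.0000000000; exp(-rT) = 0.9084640161
Vega = S * exp(-qT) * phi(d1) * sqrt(T) = 1.0500 * 1.0000000000 * 0.3974467436 * 1.2247448714 = 0.511109


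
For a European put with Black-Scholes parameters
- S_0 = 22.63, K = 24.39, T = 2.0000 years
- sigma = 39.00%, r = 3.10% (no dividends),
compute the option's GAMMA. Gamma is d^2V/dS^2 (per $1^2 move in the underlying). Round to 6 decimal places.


Answer: Gamma = 0.030961

Derivation:
d1 = 0.2523886159; d2 = -0.2991546734
phi(d1) = 0.3864361829; exp(-qT) = 1.0000000000; exp(-rT) = 0.9398828868
Gamma = exp(-qT) * phi(d1) / (S * sigma * sqrt(T)) = 1.0000000000 * 0.3864361829 / (22.6300 * 0.3900 * 1.4142135624) = 0.030961


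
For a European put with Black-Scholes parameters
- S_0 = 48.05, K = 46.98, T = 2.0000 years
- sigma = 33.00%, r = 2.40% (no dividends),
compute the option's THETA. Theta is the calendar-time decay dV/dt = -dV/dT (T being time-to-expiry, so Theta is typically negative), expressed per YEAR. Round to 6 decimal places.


Answer: Theta = -1.504638

Derivation:
d1 = 0.3844521488; d2 = -0.0822383267
phi(d1) = 0.3705228137; exp(-qT) = 1.0000000000; exp(-rT) = 0.9531337871
Theta = -S*exp(-qT)*phi(d1)*sigma/(2*sqrt(T)) + r*K*exp(-rT)*N(-d2) - q*S*exp(-qT)*N(-d1)
N(-d1) = 0.3503216777; N(-d2) = 0.5327714018; sqrt(T) = 1.4142135624
Term 1 = -48.0500 * 1.0000000000 * 0.3705228137 * 0.3300 / (2 * 1.4142135624) = -2.0771951110
Term 2 = 0.0240 * 46.9800 * 0.9531337871 * 0.5327714018 = 0.5725573889
Term 3 = 0 (no dividend yield, q = 0)
Theta = -2.0771951110 + (0.5725573889) + (0.0000000000) = -1.504638


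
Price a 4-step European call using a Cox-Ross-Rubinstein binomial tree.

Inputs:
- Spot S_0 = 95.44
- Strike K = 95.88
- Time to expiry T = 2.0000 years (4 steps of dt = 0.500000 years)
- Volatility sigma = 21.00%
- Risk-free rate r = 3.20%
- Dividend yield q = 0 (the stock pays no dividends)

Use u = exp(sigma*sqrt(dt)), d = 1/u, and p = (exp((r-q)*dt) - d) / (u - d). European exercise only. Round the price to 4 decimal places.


dt = T/N = 0.500000
u = exp(sigma*sqrt(dt)) = 1.160084; d = 1/u = 0.862007
p = (exp((r-q)*dt) - d) / (u - d) = 0.517054
Discount per step: exp(-r*dt) = 0.984127
Stock lattice S(k, i) with i counting down-moves:
  k=0: S(0,0) = 95.4400
  k=1: S(1,0) = 110.7184; S(1,1) = 82.2699
  k=2: S(2,0) = 128.4427; S(2,1) = 95.4400; S(2,2) = 70.9172
  k=3: S(3,0) = 149.0043; S(3,1) = 110.7184; S(3,2) = 82.2699; S(3,3) = 61.1311
  k=4: S(4,0) = 172.8575; S(4,1) = 128.4427; S(4,2) = 95.4400; S(4,3) = 70.9172; S(4,4) = 52.6954
Terminal payoffs V(N, i) = max(S_T - K, 0):
  V(4,0) = 76.977486; V(4,1) = 32.562666; V(4,2) = 0.000000; V(4,3) = 0.000000; V(4,4) = 0.000000
Backward induction: V(k, i) = exp(-r*dt) * [p * V(k+1, i) + (1-p) * V(k+1, i+1)].
  V(3,0) = exp(-r*dt) * [p*76.977486 + (1-p)*32.562666] = 54.646155
  V(3,1) = exp(-r*dt) * [p*32.562666 + (1-p)*0.000000] = 16.569414
  V(3,2) = exp(-r*dt) * [p*0.000000 + (1-p)*0.000000] = 0.000000
  V(3,3) = exp(-r*dt) * [p*0.000000 + (1-p)*0.000000] = 0.000000
  V(2,0) = exp(-r*dt) * [p*54.646155 + (1-p)*16.569414] = 35.681647
  V(2,1) = exp(-r*dt) * [p*16.569414 + (1-p)*0.000000] = 8.431296
  V(2,2) = exp(-r*dt) * [p*0.000000 + (1-p)*0.000000] = 0.000000
  V(1,0) = exp(-r*dt) * [p*35.681647 + (1-p)*8.431296] = 22.163727
  V(1,1) = exp(-r*dt) * [p*8.431296 + (1-p)*0.000000] = 4.290239
  V(0,0) = exp(-r*dt) * [p*22.163727 + (1-p)*4.290239] = 13.317012

Answer: Price = V(0,0) = 13.3170


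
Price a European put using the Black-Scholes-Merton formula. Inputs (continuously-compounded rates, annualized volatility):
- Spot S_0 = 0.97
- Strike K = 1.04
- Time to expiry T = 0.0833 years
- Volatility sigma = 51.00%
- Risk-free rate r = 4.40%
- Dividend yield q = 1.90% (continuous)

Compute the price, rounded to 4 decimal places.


Answer: Price = 0.0988

Derivation:
d1 = (ln(S/K) + (r - q + 0.5*sigma^2) * T) / (sigma * sqrt(T)) = -0.38564017
d2 = d1 - sigma * sqrt(T) = -0.53283505
exp(-rT) = 0.99634151; exp(-qT) = 0.99841855
P = K * exp(-rT) * N(-d2) - S_0 * exp(-qT) * N(-d1)
N(-d1) = 0.65011841; N(-d2) = 0.70292611
P = 1.0400 * 0.99634151 * 0.70292611 - 0.9700 * 0.99841855 * 0.65011841 = 0.0988


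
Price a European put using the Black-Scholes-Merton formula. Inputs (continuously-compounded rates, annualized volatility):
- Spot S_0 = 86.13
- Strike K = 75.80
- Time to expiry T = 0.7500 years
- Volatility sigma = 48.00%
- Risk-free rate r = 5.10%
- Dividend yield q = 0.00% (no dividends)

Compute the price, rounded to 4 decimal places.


Answer: Price = 7.5225

Derivation:
d1 = (ln(S/K) + (r - q + 0.5*sigma^2) * T) / (sigma * sqrt(T)) = 0.60720286
d2 = d1 - sigma * sqrt(T) = 0.19151067
exp(-rT) = 0.96247229; exp(-qT) = 1.00000000
P = K * exp(-rT) * N(-d2) - S_0 * exp(-qT) * N(-d1)
N(-d1) = 0.27185815; N(-d2) = 0.42406276
P = 75.8000 * 0.96247229 * 0.42406276 - 86.1300 * 1.00000000 * 0.27185815 = 7.5225


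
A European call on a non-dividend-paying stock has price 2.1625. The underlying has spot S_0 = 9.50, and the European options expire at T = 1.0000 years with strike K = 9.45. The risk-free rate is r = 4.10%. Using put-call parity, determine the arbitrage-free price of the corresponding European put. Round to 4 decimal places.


Put-call parity: C - P = S_0 * exp(-qT) - K * exp(-rT).
S_0 * exp(-qT) = 9.5000 * 1.00000000 = 9.50000000
K * exp(-rT) = 9.4500 * 0.95982913 = 9.07038528
P = C - S*exp(-qT) + K*exp(-rT)
P = 2.1625 - 9.50000000 + 9.07038528 = 1.7329

Answer: Put price = 1.7329


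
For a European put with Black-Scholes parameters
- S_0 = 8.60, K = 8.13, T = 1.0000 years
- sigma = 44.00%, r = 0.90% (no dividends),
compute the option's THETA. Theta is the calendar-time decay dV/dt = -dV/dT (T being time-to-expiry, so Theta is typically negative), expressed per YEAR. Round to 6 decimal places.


d1 = 0.3681847266; d2 = -0.0718152734
phi(d1) = 0.3727980117; exp(-qT) = 1.0000000000; exp(-rT) = 0.9910403788
Theta = -S*exp(-qT)*phi(d1)*sigma/(2*sqrt(T)) + r*K*exp(-rT)*N(-d2) - q*S*exp(-qT)*N(-d1)
N(-d1) = 0.3563677490; N(-d2) = 0.5286255411; sqrt(T) = 1.0000000000
Term 1 = -8.6000 * 1.0000000000 * 0.3727980117 * 0.4400 / (2 * 1.0000000000) = -0.7053338381
Term 2 = 0.0090 * 8.1300 * 0.9910403788 * 0.5286255411 = 0.0383329769
Term 3 = 0 (no dividend yield, q = 0)
Theta = -0.7053338381 + (0.0383329769) + (0.0000000000) = -0.667001

Answer: Theta = -0.667001


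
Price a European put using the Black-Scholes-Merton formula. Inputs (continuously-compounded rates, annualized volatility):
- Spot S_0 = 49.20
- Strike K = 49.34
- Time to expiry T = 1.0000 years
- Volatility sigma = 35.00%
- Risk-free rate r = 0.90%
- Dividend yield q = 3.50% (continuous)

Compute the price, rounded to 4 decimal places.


Answer: Price = 7.4139

Derivation:
d1 = (ln(S/K) + (r - q + 0.5*sigma^2) * T) / (sigma * sqrt(T)) = 0.09259575
d2 = d1 - sigma * sqrt(T) = -0.25740425
exp(-rT) = 0.99104038; exp(-qT) = 0.96560542
P = K * exp(-rT) * N(-d2) - S_0 * exp(-qT) * N(-d1)
N(-d1) = 0.46311236; N(-d2) = 0.60156664
P = 49.3400 * 0.99104038 * 0.60156664 - 49.2000 * 0.96560542 * 0.46311236 = 7.4139
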